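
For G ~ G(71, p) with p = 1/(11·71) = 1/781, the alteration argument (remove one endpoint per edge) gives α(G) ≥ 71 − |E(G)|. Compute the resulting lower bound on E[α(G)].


E[|E(G)|] = C(71, 2)·p = 2485 · (1/781) = 35/11.
E[α(G)] ≥ n − E[|E(G)|] = 71 − 35/11 = 746/11.
Numerically: ≈ 67.818182.
(This is only a lower bound; the true E[α(G)] may be larger.)

E[α(G)] ≥ 746/11 ≈ 67.818182.


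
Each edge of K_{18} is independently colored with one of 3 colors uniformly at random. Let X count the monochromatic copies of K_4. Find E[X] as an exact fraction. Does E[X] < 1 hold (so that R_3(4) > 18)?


E[X] = C(18, 4) · 3^{1 − 6} = 3060 · 3^{−5} = 3060/243.
As a reduced fraction: E[X] = 340/27 ≈ 12.592593.
Is E[X] < 1? NO.
Since E[X] ≥ 1, the first-moment bound is inconclusive at n = 18; it does NOT by itself certify R_3(4) > 18.

E[X] = 340/27 ≈ 12.592593; E[X] ≥ 1; first-moment method inconclusive here.


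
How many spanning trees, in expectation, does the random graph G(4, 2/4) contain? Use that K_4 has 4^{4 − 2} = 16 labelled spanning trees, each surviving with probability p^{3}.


K_4 has 4^{4 − 2} = 16 labelled spanning trees.
For each such spanning tree H, let X_H = 1 if all 3 edges of H are present in G. Then P[X_H = 1] = p^{3} = (1/2)^{3} = 1/8.
Summing the indicators: E[X] = Σ_H E[X_H] = 16 · p^{3} = 16 · 1/8 = 2.
Numerically: E[X] ≈ 2.

E[X] = 16 · (1/2)^{3} = 2 ≈ 2.


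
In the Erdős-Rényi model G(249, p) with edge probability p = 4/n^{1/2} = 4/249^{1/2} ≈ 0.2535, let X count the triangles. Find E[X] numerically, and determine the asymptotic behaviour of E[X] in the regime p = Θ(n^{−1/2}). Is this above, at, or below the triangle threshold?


Number of potential triangles: C(249, 3) = 2542124.
Each occurs with probability p³ ≈ (0.2535)³ ≈ 1.628849e-02.
By linearity: E[X] = C(249, 3)·p³ ≈ 2542124 · 1.628849e-02 ≈ 41407.3735.
Since α = 1/2 < 1, p = c/n^{1/2} ≫ 1/n is above the triangle threshold p ~ 1/n. Asymptotically E[X] ~ (c³/6)·n^{3(1−α)} = (4³/6)·n^{1.5} → ∞; triangles are abundant w.h.p.

E[X] ≈ 41407.3735; in regime p = Θ(1/n^{1/2}) E[X] diverges (above the triangle threshold p ~ 1/n).


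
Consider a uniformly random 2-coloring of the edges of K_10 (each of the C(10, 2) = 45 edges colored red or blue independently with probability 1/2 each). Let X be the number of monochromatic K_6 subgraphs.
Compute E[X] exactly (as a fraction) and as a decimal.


Let X = Σ_S X_S over the C(10, 6) = 210 subsets S of size 6, where X_S = 1 if the K_6 on S is monochromatic.
For a fixed S, the K_6 on S has C(6, 2) = 15 edges. P[all 15 edges red] = (1/2)^15, and likewise for blue, so P[monochromatic] = 2·(1/2)^15 = 2^{1 − 15} = 1/16384.
By linearity: E[X] = C(10, 6) · 2^{1 − 15} = 210 · 1/16384 = 105/8192.
Numerically: E[X] ≈ 0.0128.

E[X] = C(10,6)·2^(1−C(6,2)) = 105/8192 ≈ 0.0128.


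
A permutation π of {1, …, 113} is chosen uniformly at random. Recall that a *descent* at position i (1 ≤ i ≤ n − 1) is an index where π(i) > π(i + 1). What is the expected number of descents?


Write X = Σ X_I over i = 1, …, 112, with X_I the indicator of one descent.
There are 112 indicators.
For each fixed i, the pair (π(i), π(i+1)) is a uniformly random ordered pair of distinct values from {1, …, 113}; by symmetry P[π(i) > π(i+1)] = 1/2.
By linearity: E[X] = 112 · (1/2) = (113 − 1) · (1/2) = 56 ≈ 56.000.

E[X] = 56 = 56.000.


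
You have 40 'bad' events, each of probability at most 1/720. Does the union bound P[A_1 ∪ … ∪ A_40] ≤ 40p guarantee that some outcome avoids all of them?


Union bound: P[∪_{i=1}^{40} A_i] ≤ Σ_i P[A_i] ≤ 40·p = 40·(1/720) = 1/18.
Numerically: 1/18 ≈ 0.055556.
Is 1/18 < 1? YES.
Since P[∪ A_i] ≤ 1/18 < 1, the complement has P[∩ A_i^c] ≥ 1 − 1/18 = 17/18 > 0, so some outcome avoids every A_i.

40·p = 1/18 ≈ 0.055556; existence CERTIFIED by the union bound.


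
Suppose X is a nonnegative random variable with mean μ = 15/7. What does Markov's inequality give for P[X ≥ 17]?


μ = E[X] = 15/7, a = 17.
Markov: P[X ≥ 17] ≤ μ/a = (15/7)/17 = 15/119.
Numerically: ≈ 0.126.
(Since a = 17 > μ = 2.143, the bound 15/119 is < 1 and informative.)

P[X ≥ 17] ≤ 15/119 ≈ 0.126.


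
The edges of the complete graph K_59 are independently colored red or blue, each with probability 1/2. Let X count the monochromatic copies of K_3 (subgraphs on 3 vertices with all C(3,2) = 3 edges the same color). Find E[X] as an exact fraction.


Let X = Σ_S X_S over the C(59, 3) = 32509 subsets S of size 3, where X_S = 1 if the K_3 on S is monochromatic.
For a fixed S, the K_3 on S has C(3, 2) = 3 edges. P[all 3 edges red] = (1/2)^3, and likewise for blue, so P[monochromatic] = 2·(1/2)^3 = 2^{1 − 3} = 1/4.
By linearity of expectation: E[X] = C(59, 3) · 2^{1 − 3} = 32509 · 1/4 = 32509/4.
Numerically: E[X] ≈ 8127.25000.

E[X] = C(59,3)·2^(1−C(3,2)) = 32509/4 ≈ 8127.25000.


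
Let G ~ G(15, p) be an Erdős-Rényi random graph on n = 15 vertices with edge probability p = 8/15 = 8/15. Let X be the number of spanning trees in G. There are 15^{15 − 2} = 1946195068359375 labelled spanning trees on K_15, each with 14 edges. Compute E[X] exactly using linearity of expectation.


K_15 has 15^{15 − 2} = 1946195068359375 labelled spanning trees.
For each such spanning tree H, let X_H = 1 if all 14 edges of H are present in G. Then P[X_H = 1] = p^{14} = (8/15)^{14} = 4398046511104/29192926025390625.
By linearity of expectation: E[X] = Σ_H E[X_H] = 1946195068359375 · p^{14} = 1946195068359375 · 4398046511104/29192926025390625 = 4398046511104/15.
Numerically: E[X] ≈ 2.932e+11.

E[X] = 1946195068359375 · (8/15)^{14} = 4398046511104/15 ≈ 2.932e+11.


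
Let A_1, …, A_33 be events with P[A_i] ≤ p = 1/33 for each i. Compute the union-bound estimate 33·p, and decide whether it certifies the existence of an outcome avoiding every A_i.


Union bound: P[∪_{i=1}^{33} A_i] ≤ Σ_i P[A_i] ≤ 33·p = 33·(1/33) = 1.
Numerically: 1 ≈ 1.000000.
Is 1 < 1? NO.
Since the bound 1 is ≥ 1, the union bound is uninformative here; it does NOT by itself certify existence.

33·p = 1 ≈ 1.000000; existence NOT certified by the union bound.


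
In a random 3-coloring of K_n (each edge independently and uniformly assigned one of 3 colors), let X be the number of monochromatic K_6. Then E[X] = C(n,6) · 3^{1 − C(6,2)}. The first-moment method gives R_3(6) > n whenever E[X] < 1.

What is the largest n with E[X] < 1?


We need C(n, 6) · 3^{1 − 15} < 1, i.e. C(n, 6) < 3^{15 − 1} = 4782969.
Check values of n near the boundary:
  n = 39: C(39, 6) = 3262623; 3262623 < 4782969? YES
  n = 40: C(40, 6) = 3838380; 3838380 < 4782969? YES
  n = 41: C(41, 6) = 4496388; 4496388 < 4782969? YES
  n = 42: C(42, 6) = 5245786; 5245786 < 4782969? NO
  n = 43: C(43, 6) = 6096454; 6096454 < 4782969? NO
  n = 44: C(44, 6) = 7059052; 7059052 < 4782969? NO
The largest n with C(n, 6) < 4782969 is n = 41 (where E[X] = 1498796/1594323 ≈ 0.9400830). Hence R_3(6) > 41, i.e. R_3(6) ≥ 42.

Largest n = 41; hence R_3(6) > 41.


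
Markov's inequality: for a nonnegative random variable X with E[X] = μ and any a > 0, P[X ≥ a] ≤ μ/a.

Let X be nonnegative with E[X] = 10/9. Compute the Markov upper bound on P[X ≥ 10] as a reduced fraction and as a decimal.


μ = E[X] = 10/9, a = 10.
Markov: P[X ≥ 10] ≤ μ/a = (10/9)/10 = 1/9.
Numerically: ≈ 0.111.
(Since a = 10 > μ = 1.111, the bound 1/9 is < 1 and informative.)

P[X ≥ 10] ≤ 1/9 ≈ 0.111.


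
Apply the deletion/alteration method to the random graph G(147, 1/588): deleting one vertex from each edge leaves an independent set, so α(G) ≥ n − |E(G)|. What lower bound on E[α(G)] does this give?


E[|E(G)|] = C(147, 2)·p = 10731 · (1/588) = 73/4.
E[α(G)] ≥ n − E[|E(G)|] = 147 − 73/4 = 515/4.
Numerically: ≈ 128.750.
(This is only a lower bound; the true E[α(G)] may be larger.)

E[α(G)] ≥ 515/4 ≈ 128.750.


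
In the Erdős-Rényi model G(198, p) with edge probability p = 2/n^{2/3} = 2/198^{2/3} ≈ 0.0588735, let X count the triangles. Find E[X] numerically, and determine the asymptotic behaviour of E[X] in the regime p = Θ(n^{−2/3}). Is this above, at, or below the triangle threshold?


Number of potential triangles: C(198, 3) = 1274196.
Each occurs with probability p³ ≈ (0.0588735)³ ≈ 2.04060810e-04.
By linearity: E[X] = C(198, 3)·p³ ≈ 1274196 · 2.04060810e-04 ≈ 260.013468.
Since α = 2/3 < 1, p = c/n^{2/3} ≫ 1/n is above the triangle threshold p ~ 1/n. Asymptotically E[X] ~ (c³/6)·n^{3(1−α)} = (2³/6)·n^{1} → ∞; triangles are abundant w.h.p.

E[X] ≈ 260.013468; in regime p = Θ(1/n^{2/3}) E[X] diverges (above the triangle threshold p ~ 1/n).


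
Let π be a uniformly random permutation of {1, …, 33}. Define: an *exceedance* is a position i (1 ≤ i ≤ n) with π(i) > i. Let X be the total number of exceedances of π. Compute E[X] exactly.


Write X = Σ_{i=1}^{33} X_i, where X_i = 1_{π(i) > i}.
For each fixed i, π(i) is uniform over {1, …, 33} (marginal of a uniform permutation), so P[π(i) > i] = (n − i)/n. Summing: Σ_{i=1}^{33} (n − i)/n = (0 + 1 + … + 32)/33 = 33(33 − 1)/(2·33) = (33 − 1)/2.
Hence E[X] = Σ_{i=1}^{33} (33 − i)/33 = 16 ≈ 16.000.

E[X] = 16 = 16.000.


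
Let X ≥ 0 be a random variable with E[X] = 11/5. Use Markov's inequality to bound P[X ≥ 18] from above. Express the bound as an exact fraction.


μ = E[X] = 11/5, a = 18.
Markov: P[X ≥ 18] ≤ μ/a = (11/5)/18 = 11/90.
Numerically: ≈ 0.12222.
(Since a = 18 > μ = 2.20000, the bound 11/90 is < 1 and informative.)

P[X ≥ 18] ≤ 11/90 ≈ 0.12222.


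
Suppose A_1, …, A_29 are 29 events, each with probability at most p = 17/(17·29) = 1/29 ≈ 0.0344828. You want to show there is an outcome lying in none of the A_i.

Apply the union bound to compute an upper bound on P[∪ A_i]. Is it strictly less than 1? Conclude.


Union bound: P[∪_{i=1}^{29} A_i] ≤ Σ_i P[A_i] ≤ 29·p = 29·(1/29) = 1.
Numerically: 1 ≈ 1.0000000.
Is 1 < 1? NO.
Since the bound 1 is ≥ 1, the union bound is uninformative here; it does NOT by itself certify existence.

29·p = 1 ≈ 1.0000000; existence NOT certified by the union bound.


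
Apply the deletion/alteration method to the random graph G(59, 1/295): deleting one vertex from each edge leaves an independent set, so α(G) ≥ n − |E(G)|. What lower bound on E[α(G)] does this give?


E[|E(G)|] = C(59, 2)·p = 1711 · (1/295) = 29/5.
E[α(G)] ≥ n − E[|E(G)|] = 59 − 29/5 = 266/5.
Numerically: ≈ 53.2000.
(This is only a lower bound; the true E[α(G)] may be larger.)

E[α(G)] ≥ 266/5 ≈ 53.2000.


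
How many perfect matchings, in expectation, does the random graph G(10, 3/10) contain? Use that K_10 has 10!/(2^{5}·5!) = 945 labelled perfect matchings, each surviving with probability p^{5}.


K_10 has 10!/(2^{5}·5!) = 945 labelled perfect matchings.
For each such perfect matching H, let X_H = 1 if all 5 edges of H are present in G. Then P[X_H = 1] = p^{5} = (3/10)^{5} = 243/100000.
By linearity: E[X] = Σ_H E[X_H] = 945 · p^{5} = 945 · 243/100000 = 45927/20000.
Numerically: E[X] ≈ 2.296.

E[X] = 945 · (3/10)^{5} = 45927/20000 ≈ 2.296.


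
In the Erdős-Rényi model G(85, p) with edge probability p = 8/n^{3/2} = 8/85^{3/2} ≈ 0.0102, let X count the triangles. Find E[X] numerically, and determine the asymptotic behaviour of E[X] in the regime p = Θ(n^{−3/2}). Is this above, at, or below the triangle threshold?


Number of potential triangles: C(85, 3) = 98770.
Each occurs with probability p³ ≈ (0.0102)³ ≈ 1.06386e-06.
By linearity: E[X] = C(85, 3)·p³ ≈ 98770 · 1.06386e-06 ≈ 0.105.
Since α = 3/2 > 1, p = c/n^{3/2} = o(1/n) is below the triangle threshold p ~ 1/n. Asymptotically E[X] ~ (c³/6)·n^{3(1−α)} = (8³/6)·n^{-1.5} → 0, so by Markov's inequality G has no triangles w.h.p.

E[X] ≈ 0.105; in regime p = Θ(1/n^{3/2}) E[X] tends to 0 (below the triangle threshold p ~ 1/n).


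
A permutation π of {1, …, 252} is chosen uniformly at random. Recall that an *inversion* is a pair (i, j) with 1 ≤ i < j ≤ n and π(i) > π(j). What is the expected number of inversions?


Write X = Σ X_I over the C(252, 2) = 31626 pairs i < j, with X_I the indicator of one inversion.
There are 31626 indicators.
For each fixed pair i < j, the values π(i) and π(j) are two distinct elements of {1, …, 252} in uniformly random order; by symmetry P[π(i) > π(j)] = 1/2.
By linearity: E[X] = 31626 · (1/2) = C(252, 2) · (1/2) = 31626/2 = 15813 ≈ 15813.00000.

E[X] = 15813 = 15813.00000.


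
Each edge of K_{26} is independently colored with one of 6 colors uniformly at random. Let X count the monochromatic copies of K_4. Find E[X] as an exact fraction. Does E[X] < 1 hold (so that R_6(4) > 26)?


E[X] = C(26, 4) · 6^{1 − 6} = 14950 · 6^{−5} = 14950/7776.
As a reduced fraction: E[X] = 7475/3888 ≈ 1.9225823.
Is E[X] < 1? NO.
Since E[X] ≥ 1, the first-moment bound is inconclusive at n = 26; it does NOT by itself certify R_6(4) > 26.

E[X] = 7475/3888 ≈ 1.9225823; E[X] ≥ 1; first-moment method inconclusive here.


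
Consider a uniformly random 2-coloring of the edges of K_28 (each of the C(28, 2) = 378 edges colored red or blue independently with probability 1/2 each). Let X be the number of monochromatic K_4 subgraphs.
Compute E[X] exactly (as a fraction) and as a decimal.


Let X = Σ_S X_S over the C(28, 4) = 20475 subsets S of size 4, where X_S = 1 if the K_4 on S is monochromatic.
For a fixed S, the K_4 on S has C(4, 2) = 6 edges. P[all 6 edges red] = (1/2)^6, and likewise for blue, so P[monochromatic] = 2·(1/2)^6 = 2^{1 − 6} = 1/32.
Summing: E[X] = C(28, 4) · 2^{1 − 6} = 20475 · 1/32 = 20475/32.
Numerically: E[X] ≈ 639.8438.

E[X] = C(28,4)·2^(1−C(4,2)) = 20475/32 ≈ 639.8438.


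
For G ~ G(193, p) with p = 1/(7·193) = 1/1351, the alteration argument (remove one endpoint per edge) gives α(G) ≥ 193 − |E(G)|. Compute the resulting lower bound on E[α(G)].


E[|E(G)|] = C(193, 2)·p = 18528 · (1/1351) = 96/7.
E[α(G)] ≥ n − E[|E(G)|] = 193 − 96/7 = 1255/7.
Numerically: ≈ 179.2857.
(This is only a lower bound; the true E[α(G)] may be larger.)

E[α(G)] ≥ 1255/7 ≈ 179.2857.


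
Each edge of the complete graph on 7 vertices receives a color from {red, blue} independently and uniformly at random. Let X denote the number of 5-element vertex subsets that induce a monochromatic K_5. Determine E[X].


Let X = Σ_S X_S over the C(7, 5) = 21 subsets S of size 5, where X_S = 1 if the K_5 on S is monochromatic.
For a fixed S, the K_5 on S has C(5, 2) = 10 edges. P[all 10 edges red] = (1/2)^10, and likewise for blue, so P[monochromatic] = 2·(1/2)^10 = 2^{1 − 10} = 1/512.
By linearity: E[X] = C(7, 5) · 2^{1 − 10} = 21 · 1/512 = 21/512.
Numerically: E[X] ≈ 0.04102.

E[X] = C(7,5)·2^(1−C(5,2)) = 21/512 ≈ 0.04102.


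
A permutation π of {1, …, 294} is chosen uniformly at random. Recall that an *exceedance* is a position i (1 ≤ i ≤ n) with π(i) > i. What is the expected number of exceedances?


Write X = Σ_{i=1}^{294} X_i, where X_i = 1_{π(i) > i}.
For each fixed i, π(i) is uniform over {1, …, 294} (marginal of a uniform permutation), so P[π(i) > i] = (n − i)/n. Summing: Σ_{i=1}^{294} (n − i)/n = (0 + 1 + … + 293)/294 = 294(294 − 1)/(2·294) = (294 − 1)/2.
Hence E[X] = Σ_{i=1}^{294} (294 − i)/294 = 293/2 ≈ 146.500000.

E[X] = 293/2 = 146.500000.


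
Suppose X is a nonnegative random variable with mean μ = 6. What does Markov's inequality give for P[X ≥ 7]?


μ = E[X] = 6, a = 7.
Markov: P[X ≥ 7] ≤ μ/a = (6)/7 = 6/7.
Numerically: ≈ 0.8571.
(Since a = 7 > μ = 6.0000, the bound 6/7 is < 1 and informative.)

P[X ≥ 7] ≤ 6/7 ≈ 0.8571.


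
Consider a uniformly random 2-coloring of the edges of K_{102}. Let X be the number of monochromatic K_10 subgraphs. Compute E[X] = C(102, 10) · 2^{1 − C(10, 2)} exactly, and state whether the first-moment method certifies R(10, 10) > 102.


E[X] = C(102, 10) · 2^{1 − 45} = 21300860967540 · 2^{−44} = 21300860967540/17592186044416.
As a reduced fraction: E[X] = 5325215241885/4398046511104 ≈ 1.2108138.
Is E[X] < 1? NO.
Since E[X] ≥ 1, the first-moment bound is inconclusive at n = 102; it does NOT by itself certify R(10, 10) > 102.

E[X] = 5325215241885/4398046511104 ≈ 1.2108138; E[X] ≥ 1; first-moment method inconclusive here.


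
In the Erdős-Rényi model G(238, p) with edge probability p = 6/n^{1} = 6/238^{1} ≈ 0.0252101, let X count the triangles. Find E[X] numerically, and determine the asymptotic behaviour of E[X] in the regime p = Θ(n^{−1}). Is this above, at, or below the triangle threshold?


Number of potential triangles: C(238, 3) = 2218636.
Each occurs with probability p³ ≈ (0.0252101)³ ≈ 1.60222270e-05.
By linearity: E[X] = C(238, 3)·p³ ≈ 2218636 · 1.60222270e-05 ≈ 35.547490.
Here α = 1, so p = 6/n is exactly at the triangle threshold p ~ 1/n. Asymptotically E[X] → c³/6 = 6³/6 = 36 ≈ 36.000000, a bounded constant. In this regime the triangle count is asymptotically Poisson(c³/6).

E[X] ≈ 35.547490; in regime p = Θ(1/n^{1}) E[X] stays bounded (at the triangle threshold p ~ 1/n).


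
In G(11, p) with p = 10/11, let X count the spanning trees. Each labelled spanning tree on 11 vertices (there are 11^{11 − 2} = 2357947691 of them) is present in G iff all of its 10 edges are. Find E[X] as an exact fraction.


K_11 has 11^{11 − 2} = 2357947691 labelled spanning trees.
For each such spanning tree H, let X_H = 1 if all 10 edges of H are present in G. Then P[X_H = 1] = p^{10} = (10/11)^{10} = 10000000000/25937424601.
By linearity of expectation: E[X] = Σ_H E[X_H] = 2357947691 · p^{10} = 2357947691 · 10000000000/25937424601 = 10000000000/11.
Numerically: E[X] ≈ 9.09091e+08.

E[X] = 2357947691 · (10/11)^{10} = 10000000000/11 ≈ 9.09091e+08.


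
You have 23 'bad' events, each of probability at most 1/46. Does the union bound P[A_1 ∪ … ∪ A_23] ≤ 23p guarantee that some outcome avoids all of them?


Union bound: P[∪_{i=1}^{23} A_i] ≤ Σ_i P[A_i] ≤ 23·p = 23·(1/46) = 1/2.
Numerically: 1/2 ≈ 0.5000000.
Is 1/2 < 1? YES.
Since P[∪ A_i] ≤ 1/2 < 1, the complement has P[∩ A_i^c] ≥ 1 − 1/2 = 1/2 > 0, so some outcome avoids every A_i.

23·p = 1/2 ≈ 0.5000000; existence CERTIFIED by the union bound.


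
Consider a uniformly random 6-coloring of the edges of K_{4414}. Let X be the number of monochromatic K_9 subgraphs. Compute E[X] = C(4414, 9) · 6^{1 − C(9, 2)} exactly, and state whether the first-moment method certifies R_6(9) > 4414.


E[X] = C(4414, 9) · 6^{1 − 36} = 1738535657024887384307025382 · 6^{−35} = 1738535657024887384307025382/1719070799748422591028658176.
As a reduced fraction: E[X] = 869267828512443692153512691/859535399874211295514329088 ≈ 1.01132.
Is E[X] < 1? NO.
Since E[X] ≥ 1, the first-moment bound is inconclusive at n = 4414; it does NOT by itself certify R_6(9) > 4414.

E[X] = 869267828512443692153512691/859535399874211295514329088 ≈ 1.01132; E[X] ≥ 1; first-moment method inconclusive here.


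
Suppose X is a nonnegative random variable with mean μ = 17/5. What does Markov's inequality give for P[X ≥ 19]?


μ = E[X] = 17/5, a = 19.
Markov: P[X ≥ 19] ≤ μ/a = (17/5)/19 = 17/95.
Numerically: ≈ 0.178947.
(Since a = 19 > μ = 3.400000, the bound 17/95 is < 1 and informative.)

P[X ≥ 19] ≤ 17/95 ≈ 0.178947.


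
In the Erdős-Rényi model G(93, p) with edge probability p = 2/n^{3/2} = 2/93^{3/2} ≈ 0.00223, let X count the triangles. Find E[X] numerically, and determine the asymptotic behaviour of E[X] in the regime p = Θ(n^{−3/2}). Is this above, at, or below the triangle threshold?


Number of potential triangles: C(93, 3) = 129766.
Each occurs with probability p³ ≈ (0.00223)³ ≈ 1.10896214e-08.
By linearity: E[X] = C(93, 3)·p³ ≈ 129766 · 1.10896214e-08 ≈ 0.001439.
Since α = 3/2 > 1, p = c/n^{3/2} = o(1/n) is below the triangle threshold p ~ 1/n. Asymptotically E[X] ~ (c³/6)·n^{3(1−α)} = (2³/6)·n^{-1.5} → 0, so by Markov's inequality G has no triangles w.h.p.

E[X] ≈ 0.001439; in regime p = Θ(1/n^{3/2}) E[X] tends to 0 (below the triangle threshold p ~ 1/n).


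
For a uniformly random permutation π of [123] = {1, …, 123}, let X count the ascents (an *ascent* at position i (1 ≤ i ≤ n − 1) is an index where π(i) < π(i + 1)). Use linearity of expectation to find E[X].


Write X = Σ X_I over i = 1, …, 122, with X_I the indicator of one ascent.
There are 122 indicators.
For each fixed i, the pair (π(i), π(i+1)) is a uniformly random ordered pair of distinct values from {1, …, 123}; by symmetry P[π(i) < π(i+1)] = 1/2.
By linearity: E[X] = 122 · (1/2) = (123 − 1) · (1/2) = 61 ≈ 61.00000.

E[X] = 61 = 61.00000.


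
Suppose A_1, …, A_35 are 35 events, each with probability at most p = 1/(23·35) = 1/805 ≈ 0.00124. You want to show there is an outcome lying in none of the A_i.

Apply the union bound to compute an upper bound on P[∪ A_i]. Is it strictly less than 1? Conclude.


Union bound: P[∪_{i=1}^{35} A_i] ≤ Σ_i P[A_i] ≤ 35·p = 35·(1/805) = 1/23.
Numerically: 1/23 ≈ 0.04348.
Is 1/23 < 1? YES.
Since P[∪ A_i] ≤ 1/23 < 1, the complement has P[∩ A_i^c] ≥ 1 − 1/23 = 22/23 > 0, so some outcome avoids every A_i.

35·p = 1/23 ≈ 0.04348; existence CERTIFIED by the union bound.


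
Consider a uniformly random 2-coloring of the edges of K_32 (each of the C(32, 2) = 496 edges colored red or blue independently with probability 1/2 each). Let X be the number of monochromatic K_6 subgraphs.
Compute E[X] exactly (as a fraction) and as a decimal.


Let X = Σ_S X_S over the C(32, 6) = 906192 subsets S of size 6, where X_S = 1 if the K_6 on S is monochromatic.
For a fixed S, the K_6 on S has C(6, 2) = 15 edges. P[all 15 edges red] = (1/2)^15, and likewise for blue, so P[monochromatic] = 2·(1/2)^15 = 2^{1 − 15} = 1/16384.
Summing: E[X] = C(32, 6) · 2^{1 − 15} = 906192 · 1/16384 = 56637/1024.
Numerically: E[X] ≈ 55.310.

E[X] = C(32,6)·2^(1−C(6,2)) = 56637/1024 ≈ 55.310.


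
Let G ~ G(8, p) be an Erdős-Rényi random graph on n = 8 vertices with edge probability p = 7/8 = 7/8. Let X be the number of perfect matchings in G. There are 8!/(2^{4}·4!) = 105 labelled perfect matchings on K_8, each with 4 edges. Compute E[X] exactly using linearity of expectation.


K_8 has 8!/(2^{4}·4!) = 105 labelled perfect matchings.
For each such perfect matching H, let X_H = 1 if all 4 edges of H are present in G. Then P[X_H = 1] = p^{4} = (7/8)^{4} = 2401/4096.
By linearity: E[X] = Σ_H E[X_H] = 105 · p^{4} = 105 · 2401/4096 = 252105/4096.
Numerically: E[X] ≈ 61.55.

E[X] = 105 · (7/8)^{4} = 252105/4096 ≈ 61.55.


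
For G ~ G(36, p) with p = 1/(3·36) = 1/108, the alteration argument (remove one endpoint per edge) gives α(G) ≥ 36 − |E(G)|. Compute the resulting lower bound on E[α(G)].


E[|E(G)|] = C(36, 2)·p = 630 · (1/108) = 35/6.
E[α(G)] ≥ n − E[|E(G)|] = 36 − 35/6 = 181/6.
Numerically: ≈ 30.167.
(This is only a lower bound; the true E[α(G)] may be larger.)

E[α(G)] ≥ 181/6 ≈ 30.167.


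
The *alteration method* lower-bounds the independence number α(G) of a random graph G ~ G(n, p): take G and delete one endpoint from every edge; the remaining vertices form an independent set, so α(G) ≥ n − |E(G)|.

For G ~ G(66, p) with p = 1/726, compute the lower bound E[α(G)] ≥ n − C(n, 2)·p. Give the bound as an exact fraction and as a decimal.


E[|E(G)|] = C(66, 2)·p = 2145 · (1/726) = 65/22.
E[α(G)] ≥ n − E[|E(G)|] = 66 − 65/22 = 1387/22.
Numerically: ≈ 63.0455.
(This is only a lower bound; the true E[α(G)] may be larger.)

E[α(G)] ≥ 1387/22 ≈ 63.0455.


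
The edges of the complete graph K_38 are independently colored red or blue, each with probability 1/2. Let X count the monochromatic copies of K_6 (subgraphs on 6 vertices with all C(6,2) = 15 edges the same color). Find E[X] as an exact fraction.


Let X = Σ_S X_S over the C(38, 6) = 2760681 subsets S of size 6, where X_S = 1 if the K_6 on S is monochromatic.
For a fixed S, the K_6 on S has C(6, 2) = 15 edges. P[all 15 edges red] = (1/2)^15, and likewise for blue, so P[monochromatic] = 2·(1/2)^15 = 2^{1 − 15} = 1/16384.
Summing: E[X] = C(38, 6) · 2^{1 − 15} = 2760681 · 1/16384 = 2760681/16384.
Numerically: E[X] ≈ 168.49860.

E[X] = C(38,6)·2^(1−C(6,2)) = 2760681/16384 ≈ 168.49860.


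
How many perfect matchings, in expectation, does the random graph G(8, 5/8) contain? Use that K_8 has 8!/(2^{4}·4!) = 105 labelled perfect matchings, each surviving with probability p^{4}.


K_8 has 8!/(2^{4}·4!) = 105 labelled perfect matchings.
For each such perfect matching H, let X_H = 1 if all 4 edges of H are present in G. Then P[X_H = 1] = p^{4} = (5/8)^{4} = 625/4096.
By linearity: E[X] = Σ_H E[X_H] = 105 · p^{4} = 105 · 625/4096 = 65625/4096.
Numerically: E[X] ≈ 16.0217.

E[X] = 105 · (5/8)^{4} = 65625/4096 ≈ 16.0217.


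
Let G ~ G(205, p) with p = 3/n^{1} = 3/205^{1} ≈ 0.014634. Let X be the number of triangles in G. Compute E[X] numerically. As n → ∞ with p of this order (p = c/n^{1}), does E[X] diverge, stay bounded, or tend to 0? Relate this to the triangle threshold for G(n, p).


Number of potential triangles: C(205, 3) = 1414910.
Each occurs with probability p³ ≈ (0.014634)³ ≈ 3.1340230e-06.
By linearity: E[X] = C(205, 3)·p³ ≈ 1414910 · 3.1340230e-06 ≈ 4.43436.
Here α = 1, so p = 3/n is exactly at the triangle threshold p ~ 1/n. Asymptotically E[X] → c³/6 = 3³/6 = 9/2 ≈ 4.50000, a bounded constant. In this regime the triangle count is asymptotically Poisson(c³/6).

E[X] ≈ 4.43436; in regime p = Θ(1/n^{1}) E[X] stays bounded (at the triangle threshold p ~ 1/n).


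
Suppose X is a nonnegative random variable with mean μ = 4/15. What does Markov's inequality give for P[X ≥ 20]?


μ = E[X] = 4/15, a = 20.
Markov: P[X ≥ 20] ≤ μ/a = (4/15)/20 = 1/75.
Numerically: ≈ 0.013333.
(Since a = 20 > μ = 0.266667, the bound 1/75 is < 1 and informative.)

P[X ≥ 20] ≤ 1/75 ≈ 0.013333.


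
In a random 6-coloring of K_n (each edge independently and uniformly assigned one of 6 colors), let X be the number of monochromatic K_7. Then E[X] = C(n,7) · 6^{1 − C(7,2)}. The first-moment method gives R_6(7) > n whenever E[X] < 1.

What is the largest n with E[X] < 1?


We need C(n, 7) · 6^{1 − 21} < 1, i.e. C(n, 7) < 6^{21 − 1} = 3656158440062976.
Check values of n near the boundary:
  n = 567: C(567, 7) = 3601671315933933; 3601671315933933 < 3656158440062976? YES
  n = 568: C(568, 7) = 3646611956239704; 3646611956239704 < 3656158440062976? YES
  n = 569: C(569, 7) = 3692032389858348; 3692032389858348 < 3656158440062976? NO
  n = 570: C(570, 7) = 3737936877831720; 3737936877831720 < 3656158440062976? NO
The largest n with C(n, 7) < 3656158440062976 is n = 568 (where E[X] = 16882462760369/16926659444736 ≈ 0.9974). Hence R_6(7) > 568, i.e. R_6(7) ≥ 569.

Largest n = 568; hence R_6(7) > 568.


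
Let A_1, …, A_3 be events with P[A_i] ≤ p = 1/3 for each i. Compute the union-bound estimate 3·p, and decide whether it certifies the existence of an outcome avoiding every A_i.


Union bound: P[∪_{i=1}^{3} A_i] ≤ Σ_i P[A_i] ≤ 3·p = 3·(1/3) = 1.
Numerically: 1 ≈ 1.000.
Is 1 < 1? NO.
Since the bound 1 is ≥ 1, the union bound is uninformative here; it does NOT by itself certify existence.

3·p = 1 ≈ 1.000; existence NOT certified by the union bound.


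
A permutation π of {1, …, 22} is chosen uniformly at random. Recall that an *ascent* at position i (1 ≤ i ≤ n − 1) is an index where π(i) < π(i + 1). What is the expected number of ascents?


Write X = Σ X_I over i = 1, …, 21, with X_I the indicator of one ascent.
There are 21 indicators.
For each fixed i, the pair (π(i), π(i+1)) is a uniformly random ordered pair of distinct values from {1, …, 22}; by symmetry P[π(i) < π(i+1)] = 1/2.
By linearity: E[X] = 21 · (1/2) = (22 − 1) · (1/2) = 21/2 ≈ 10.500.

E[X] = 21/2 = 10.500.


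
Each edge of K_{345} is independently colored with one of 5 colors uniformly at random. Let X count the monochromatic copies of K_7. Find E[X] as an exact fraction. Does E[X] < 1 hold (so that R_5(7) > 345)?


E[X] = C(345, 7) · 5^{1 − 21} = 108567596033820 · 5^{−20} = 108567596033820/95367431640625.
As a reduced fraction: E[X] = 21713519206764/19073486328125 ≈ 1.138.
Is E[X] < 1? NO.
Since E[X] ≥ 1, the first-moment bound is inconclusive at n = 345; it does NOT by itself certify R_5(7) > 345.

E[X] = 21713519206764/19073486328125 ≈ 1.138; E[X] ≥ 1; first-moment method inconclusive here.


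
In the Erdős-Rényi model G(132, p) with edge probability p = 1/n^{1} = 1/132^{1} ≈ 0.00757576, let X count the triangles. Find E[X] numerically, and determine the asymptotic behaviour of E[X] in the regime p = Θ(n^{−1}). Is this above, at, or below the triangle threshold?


Number of potential triangles: C(132, 3) = 374660.
Each occurs with probability p³ ≈ (0.00757576)³ ≈ 4.34788658e-07.
By linearity: E[X] = C(132, 3)·p³ ≈ 374660 · 4.34788658e-07 ≈ 0.162898.
Here α = 1, so p = 1/n is exactly at the triangle threshold p ~ 1/n. Asymptotically E[X] → c³/6 = 1³/6 = 1/6 ≈ 0.166667, a bounded constant. In this regime the triangle count is asymptotically Poisson(c³/6).

E[X] ≈ 0.162898; in regime p = Θ(1/n^{1}) E[X] stays bounded (at the triangle threshold p ~ 1/n).


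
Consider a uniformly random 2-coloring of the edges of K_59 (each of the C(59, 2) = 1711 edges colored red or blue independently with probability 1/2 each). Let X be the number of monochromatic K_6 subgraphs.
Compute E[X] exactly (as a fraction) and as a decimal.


Let X = Σ_S X_S over the C(59, 6) = 45057474 subsets S of size 6, where X_S = 1 if the K_6 on S is monochromatic.
For a fixed S, the K_6 on S has C(6, 2) = 15 edges. P[all 15 edges red] = (1/2)^15, and likewise for blue, so P[monochromatic] = 2·(1/2)^15 = 2^{1 − 15} = 1/16384.
Summing: E[X] = C(59, 6) · 2^{1 − 15} = 45057474 · 1/16384 = 22528737/8192.
Numerically: E[X] ≈ 2750.0900.

E[X] = C(59,6)·2^(1−C(6,2)) = 22528737/8192 ≈ 2750.0900.


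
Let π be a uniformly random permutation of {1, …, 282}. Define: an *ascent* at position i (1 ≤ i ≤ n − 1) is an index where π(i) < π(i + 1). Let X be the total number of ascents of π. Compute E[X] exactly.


Write X = Σ X_I over i = 1, …, 281, with X_I the indicator of one ascent.
There are 281 indicators.
For each fixed i, the pair (π(i), π(i+1)) is a uniformly random ordered pair of distinct values from {1, …, 282}; by symmetry P[π(i) < π(i+1)] = 1/2.
By linearity: E[X] = 281 · (1/2) = (282 − 1) · (1/2) = 281/2 ≈ 140.500000.

E[X] = 281/2 = 140.500000.


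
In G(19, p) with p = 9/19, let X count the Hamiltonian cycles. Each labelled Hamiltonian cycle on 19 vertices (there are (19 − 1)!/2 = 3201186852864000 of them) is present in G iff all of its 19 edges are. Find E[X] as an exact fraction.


K_19 has (19 − 1)!/2 = 3201186852864000 labelled Hamiltonian cycles.
For each such Hamiltonian cycle H, let X_H = 1 if all 19 edges of H are present in G. Then P[X_H = 1] = p^{19} = (9/19)^{19} = 1350851717672992089/1978419655660313589123979.
Summing the indicators: E[X] = Σ_H E[X_H] = 3201186852864000 · p^{19} = 3201186852864000 · 1350851717672992089/1978419655660313589123979 = 4324328758783534194876278992896000/1978419655660313589123979.
Numerically: E[X] ≈ 2.186e+09.

E[X] = 3201186852864000 · (9/19)^{19} = 4324328758783534194876278992896000/1978419655660313589123979 ≈ 2.186e+09.


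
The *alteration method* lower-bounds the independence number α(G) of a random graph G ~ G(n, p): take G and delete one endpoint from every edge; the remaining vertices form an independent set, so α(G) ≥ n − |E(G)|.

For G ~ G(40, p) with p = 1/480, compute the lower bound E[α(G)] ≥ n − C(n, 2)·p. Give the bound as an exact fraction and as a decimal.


E[|E(G)|] = C(40, 2)·p = 780 · (1/480) = 13/8.
E[α(G)] ≥ n − E[|E(G)|] = 40 − 13/8 = 307/8.
Numerically: ≈ 38.375000.
(This is only a lower bound; the true E[α(G)] may be larger.)

E[α(G)] ≥ 307/8 ≈ 38.375000.


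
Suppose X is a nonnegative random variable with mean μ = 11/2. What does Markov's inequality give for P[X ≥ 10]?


μ = E[X] = 11/2, a = 10.
Markov: P[X ≥ 10] ≤ μ/a = (11/2)/10 = 11/20.
Numerically: ≈ 0.55000.
(Since a = 10 > μ = 5.50000, the bound 11/20 is < 1 and informative.)

P[X ≥ 10] ≤ 11/20 ≈ 0.55000.


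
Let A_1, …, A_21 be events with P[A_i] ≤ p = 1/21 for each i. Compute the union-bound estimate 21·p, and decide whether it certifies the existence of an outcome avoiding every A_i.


Union bound: P[∪_{i=1}^{21} A_i] ≤ Σ_i P[A_i] ≤ 21·p = 21·(1/21) = 1.
Numerically: 1 ≈ 1.000000.
Is 1 < 1? NO.
Since the bound 1 is ≥ 1, the union bound is uninformative here; it does NOT by itself certify existence.

21·p = 1 ≈ 1.000000; existence NOT certified by the union bound.


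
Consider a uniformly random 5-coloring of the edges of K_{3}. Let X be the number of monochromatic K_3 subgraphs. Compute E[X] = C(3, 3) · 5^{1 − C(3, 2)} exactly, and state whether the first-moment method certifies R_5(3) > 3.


E[X] = C(3, 3) · 5^{1 − 3} = 1 · 5^{−2} = 1/25.
As a reduced fraction: E[X] = 1/25 ≈ 0.04000.
Is E[X] < 1? YES.
Since E[X] < 1, there exists a 5-coloring of K_{3} with no monochromatic K_3; hence R_5(3) > 3.

E[X] = 1/25 ≈ 0.04000; E[X] < 1, so R_5(3) > 3.


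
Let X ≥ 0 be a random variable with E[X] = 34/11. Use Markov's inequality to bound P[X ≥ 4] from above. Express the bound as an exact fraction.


μ = E[X] = 34/11, a = 4.
Markov: P[X ≥ 4] ≤ μ/a = (34/11)/4 = 17/22.
Numerically: ≈ 0.77273.
(Since a = 4 > μ = 3.09091, the bound 17/22 is < 1 and informative.)

P[X ≥ 4] ≤ 17/22 ≈ 0.77273.


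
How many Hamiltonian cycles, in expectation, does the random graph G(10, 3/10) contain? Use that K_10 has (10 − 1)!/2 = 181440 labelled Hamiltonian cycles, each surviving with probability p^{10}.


K_10 has (10 − 1)!/2 = 181440 labelled Hamiltonian cycles.
For each such Hamiltonian cycle H, let X_H = 1 if all 10 edges of H are present in G. Then P[X_H = 1] = p^{10} = (3/10)^{10} = 59049/10000000000.
Summing the indicators: E[X] = Σ_H E[X_H] = 181440 · p^{10} = 181440 · 59049/10000000000 = 33480783/31250000.
Numerically: E[X] ≈ 1.071.

E[X] = 181440 · (3/10)^{10} = 33480783/31250000 ≈ 1.071.


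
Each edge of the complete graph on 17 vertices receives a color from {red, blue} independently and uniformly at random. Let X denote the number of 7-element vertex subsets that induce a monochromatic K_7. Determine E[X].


Let X = Σ_S X_S over the C(17, 7) = 19448 subsets S of size 7, where X_S = 1 if the K_7 on S is monochromatic.
For a fixed S, the K_7 on S has C(7, 2) = 21 edges. P[all 21 edges red] = (1/2)^21, and likewise for blue, so P[monochromatic] = 2·(1/2)^21 = 2^{1 − 21} = 1/1048576.
By linearity of expectation: E[X] = C(17, 7) · 2^{1 − 21} = 19448 · 1/1048576 = 2431/131072.
Numerically: E[X] ≈ 0.018547.

E[X] = C(17,7)·2^(1−C(7,2)) = 2431/131072 ≈ 0.018547.


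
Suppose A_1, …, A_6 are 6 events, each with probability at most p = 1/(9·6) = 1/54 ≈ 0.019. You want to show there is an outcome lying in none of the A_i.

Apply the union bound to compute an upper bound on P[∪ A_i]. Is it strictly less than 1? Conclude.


Union bound: P[∪_{i=1}^{6} A_i] ≤ Σ_i P[A_i] ≤ 6·p = 6·(1/54) = 1/9.
Numerically: 1/9 ≈ 0.111.
Is 1/9 < 1? YES.
Since P[∪ A_i] ≤ 1/9 < 1, the complement has P[∩ A_i^c] ≥ 1 − 1/9 = 8/9 > 0, so some outcome avoids every A_i.

6·p = 1/9 ≈ 0.111; existence CERTIFIED by the union bound.


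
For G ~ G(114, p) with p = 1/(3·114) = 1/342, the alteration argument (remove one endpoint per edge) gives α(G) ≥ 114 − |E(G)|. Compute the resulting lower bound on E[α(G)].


E[|E(G)|] = C(114, 2)·p = 6441 · (1/342) = 113/6.
E[α(G)] ≥ n − E[|E(G)|] = 114 − 113/6 = 571/6.
Numerically: ≈ 95.1667.
(This is only a lower bound; the true E[α(G)] may be larger.)

E[α(G)] ≥ 571/6 ≈ 95.1667.


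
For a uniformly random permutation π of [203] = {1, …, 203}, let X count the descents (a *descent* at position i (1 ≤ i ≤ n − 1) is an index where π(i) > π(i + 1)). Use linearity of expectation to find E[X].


Write X = Σ X_I over i = 1, …, 202, with X_I the indicator of one descent.
There are 202 indicators.
For each fixed i, the pair (π(i), π(i+1)) is a uniformly random ordered pair of distinct values from {1, …, 203}; by symmetry P[π(i) > π(i+1)] = 1/2.
By linearity: E[X] = 202 · (1/2) = (203 − 1) · (1/2) = 101 ≈ 101.000.

E[X] = 101 = 101.000.


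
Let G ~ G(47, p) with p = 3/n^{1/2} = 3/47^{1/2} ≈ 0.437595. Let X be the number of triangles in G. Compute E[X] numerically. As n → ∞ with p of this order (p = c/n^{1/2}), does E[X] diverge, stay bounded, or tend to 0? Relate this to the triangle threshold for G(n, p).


Number of potential triangles: C(47, 3) = 16215.
Each occurs with probability p³ ≈ (0.437595)³ ≈ 8.37947823e-02.
By linearity: E[X] = C(47, 3)·p³ ≈ 16215 · 8.37947823e-02 ≈ 1358.732396.
Since α = 1/2 < 1, p = c/n^{1/2} ≫ 1/n is above the triangle threshold p ~ 1/n. Asymptotically E[X] ~ (c³/6)·n^{3(1−α)} = (3³/6)·n^{1.5} → ∞; triangles are abundant w.h.p.

E[X] ≈ 1358.732396; in regime p = Θ(1/n^{1/2}) E[X] diverges (above the triangle threshold p ~ 1/n).


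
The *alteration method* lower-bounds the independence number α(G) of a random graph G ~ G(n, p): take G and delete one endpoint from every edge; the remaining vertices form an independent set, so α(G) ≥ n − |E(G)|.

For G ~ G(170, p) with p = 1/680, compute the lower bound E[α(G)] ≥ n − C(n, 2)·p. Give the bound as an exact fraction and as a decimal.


E[|E(G)|] = C(170, 2)·p = 14365 · (1/680) = 169/8.
E[α(G)] ≥ n − E[|E(G)|] = 170 − 169/8 = 1191/8.
Numerically: ≈ 148.875.
(This is only a lower bound; the true E[α(G)] may be larger.)

E[α(G)] ≥ 1191/8 ≈ 148.875.


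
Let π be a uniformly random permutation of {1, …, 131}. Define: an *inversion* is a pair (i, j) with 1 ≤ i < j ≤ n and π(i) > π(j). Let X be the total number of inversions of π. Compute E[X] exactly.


Write X = Σ X_I over the C(131, 2) = 8515 pairs i < j, with X_I the indicator of one inversion.
There are 8515 indicators.
For each fixed pair i < j, the values π(i) and π(j) are two distinct elements of {1, …, 131} in uniformly random order; by symmetry P[π(i) > π(j)] = 1/2.
By linearity: E[X] = 8515 · (1/2) = C(131, 2) · (1/2) = 8515/2 = 8515/2 ≈ 4257.50000.

E[X] = 8515/2 = 4257.50000.


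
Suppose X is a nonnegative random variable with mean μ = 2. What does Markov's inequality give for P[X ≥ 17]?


μ = E[X] = 2, a = 17.
Markov: P[X ≥ 17] ≤ μ/a = (2)/17 = 2/17.
Numerically: ≈ 0.1176.
(Since a = 17 > μ = 2.0000, the bound 2/17 is < 1 and informative.)

P[X ≥ 17] ≤ 2/17 ≈ 0.1176.


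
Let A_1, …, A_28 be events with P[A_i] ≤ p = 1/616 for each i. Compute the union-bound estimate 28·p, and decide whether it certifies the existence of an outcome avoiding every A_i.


Union bound: P[∪_{i=1}^{28} A_i] ≤ Σ_i P[A_i] ≤ 28·p = 28·(1/616) = 1/22.
Numerically: 1/22 ≈ 0.045455.
Is 1/22 < 1? YES.
Since P[∪ A_i] ≤ 1/22 < 1, the complement has P[∩ A_i^c] ≥ 1 − 1/22 = 21/22 > 0, so some outcome avoids every A_i.

28·p = 1/22 ≈ 0.045455; existence CERTIFIED by the union bound.


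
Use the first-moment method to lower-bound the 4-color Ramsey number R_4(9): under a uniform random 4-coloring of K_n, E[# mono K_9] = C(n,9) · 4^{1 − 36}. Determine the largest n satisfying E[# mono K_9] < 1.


We need C(n, 9) · 4^{1 − 36} < 1, i.e. C(n, 9) < 4^{36 − 1} = 1180591620717411303424.
Check values of n near the boundary:
  n = 910: C(910, 9) = 1133378248346922788210; 1133378248346922788210 < 1180591620717411303424? YES
  n = 911: C(911, 9) = 1144686900492291197405; 1144686900492291197405 < 1180591620717411303424? YES
  n = 912: C(912, 9) = 1156095740032081475120; 1156095740032081475120 < 1180591620717411303424? YES
  n = 913: C(913, 9) = 1167605542753639808390; 1167605542753639808390 < 1180591620717411303424? YES
  n = 914: C(914, 9) = 1179217089587653905932; 1179217089587653905932 < 1180591620717411303424? YES
  n = 915: C(915, 9) = 1190931166636537885130; 1190931166636537885130 < 1180591620717411303424? NO
  n = 916: C(916, 9) = 1202748565202942340440; 1202748565202942340440 < 1180591620717411303424? NO
  n = 917: C(917, 9) = 1214670081818390006810; 1214670081818390006810 < 1180591620717411303424? NO
The largest n with C(n, 9) < 1180591620717411303424 is n = 914 (where E[X] = 294804272396913476483/295147905179352825856 ≈ 0.9988). Hence R_4(9) > 914, i.e. R_4(9) ≥ 915.

Largest n = 914; hence R_4(9) > 914.
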